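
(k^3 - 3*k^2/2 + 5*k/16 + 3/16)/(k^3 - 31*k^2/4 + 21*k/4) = (4*k^2 - 3*k - 1)/(4*k*(k - 7))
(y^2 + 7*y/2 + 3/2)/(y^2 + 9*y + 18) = (y + 1/2)/(y + 6)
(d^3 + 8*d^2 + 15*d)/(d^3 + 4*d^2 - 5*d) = (d + 3)/(d - 1)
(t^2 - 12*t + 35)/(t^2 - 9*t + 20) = (t - 7)/(t - 4)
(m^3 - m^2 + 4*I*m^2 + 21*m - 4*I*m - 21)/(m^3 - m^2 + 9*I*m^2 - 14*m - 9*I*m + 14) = (m - 3*I)/(m + 2*I)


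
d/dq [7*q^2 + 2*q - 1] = 14*q + 2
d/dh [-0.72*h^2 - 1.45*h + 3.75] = -1.44*h - 1.45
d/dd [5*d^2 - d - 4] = 10*d - 1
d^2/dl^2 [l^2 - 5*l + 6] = 2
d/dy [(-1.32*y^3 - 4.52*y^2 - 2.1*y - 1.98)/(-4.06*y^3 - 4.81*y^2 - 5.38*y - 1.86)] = (-3.5527136788005e-15*y^5 - 12.002*y^4 - 2.8488*y^3 - 2.5342*y^2 - 2.2332*y - 6.7464)/(16.4836*y^6 + 39.0572*y^5 + 66.8217*y^4 + 66.8588*y^3 + 46.8376*y^2 + 20.0136*y + 3.4596)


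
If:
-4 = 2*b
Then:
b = -2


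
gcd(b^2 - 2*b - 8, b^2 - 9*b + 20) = b - 4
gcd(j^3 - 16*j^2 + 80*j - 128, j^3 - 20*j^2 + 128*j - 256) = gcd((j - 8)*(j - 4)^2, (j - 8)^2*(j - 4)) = j^2 - 12*j + 32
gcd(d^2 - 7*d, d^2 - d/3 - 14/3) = 1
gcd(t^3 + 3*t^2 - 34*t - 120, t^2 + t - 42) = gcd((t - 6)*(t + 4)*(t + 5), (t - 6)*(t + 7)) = t - 6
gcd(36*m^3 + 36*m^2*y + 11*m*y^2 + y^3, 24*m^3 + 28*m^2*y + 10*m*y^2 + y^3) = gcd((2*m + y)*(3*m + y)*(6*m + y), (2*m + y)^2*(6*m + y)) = 12*m^2 + 8*m*y + y^2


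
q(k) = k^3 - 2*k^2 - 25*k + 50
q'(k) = 3*k^2 - 4*k - 25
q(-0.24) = 55.87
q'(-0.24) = -23.87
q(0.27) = 43.12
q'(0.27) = -25.86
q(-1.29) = 76.78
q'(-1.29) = -14.85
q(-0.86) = 69.38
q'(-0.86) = -19.34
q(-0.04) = 51.00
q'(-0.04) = -24.84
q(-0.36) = 58.69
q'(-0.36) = -23.17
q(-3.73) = 63.53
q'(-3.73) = 31.66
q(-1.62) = 81.00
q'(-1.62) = -10.65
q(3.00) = -16.00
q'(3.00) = -10.00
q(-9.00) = -616.00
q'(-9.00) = 254.00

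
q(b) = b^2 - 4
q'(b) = 2*b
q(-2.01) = 0.04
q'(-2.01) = -4.02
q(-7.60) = 53.76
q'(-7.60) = -15.20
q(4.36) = 15.01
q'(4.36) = 8.72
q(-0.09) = -3.99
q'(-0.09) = -0.18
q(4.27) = 14.23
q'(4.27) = 8.54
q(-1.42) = -1.98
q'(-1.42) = -2.84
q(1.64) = -1.31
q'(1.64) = 3.28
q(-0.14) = -3.98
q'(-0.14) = -0.28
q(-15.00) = 221.00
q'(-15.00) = -30.00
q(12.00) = 140.00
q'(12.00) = 24.00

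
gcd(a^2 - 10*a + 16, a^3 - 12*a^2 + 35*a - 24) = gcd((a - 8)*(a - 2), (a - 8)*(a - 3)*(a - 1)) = a - 8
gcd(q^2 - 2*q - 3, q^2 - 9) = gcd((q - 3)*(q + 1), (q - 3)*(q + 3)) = q - 3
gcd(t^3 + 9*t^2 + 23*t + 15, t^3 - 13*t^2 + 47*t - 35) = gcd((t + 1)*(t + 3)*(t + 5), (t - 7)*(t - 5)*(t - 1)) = 1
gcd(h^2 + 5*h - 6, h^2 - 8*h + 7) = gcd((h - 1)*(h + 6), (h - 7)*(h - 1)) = h - 1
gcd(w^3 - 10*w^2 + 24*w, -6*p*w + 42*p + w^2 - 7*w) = 1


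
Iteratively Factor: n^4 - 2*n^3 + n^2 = (n)*(n^3 - 2*n^2 + n) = n*(n - 1)*(n^2 - n) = n*(n - 1)^2*(n)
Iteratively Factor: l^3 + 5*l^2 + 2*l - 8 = (l + 4)*(l^2 + l - 2) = (l + 2)*(l + 4)*(l - 1)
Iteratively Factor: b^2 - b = (b)*(b - 1)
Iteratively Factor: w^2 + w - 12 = (w + 4)*(w - 3)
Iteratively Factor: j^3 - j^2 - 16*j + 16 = (j + 4)*(j^2 - 5*j + 4) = (j - 4)*(j + 4)*(j - 1)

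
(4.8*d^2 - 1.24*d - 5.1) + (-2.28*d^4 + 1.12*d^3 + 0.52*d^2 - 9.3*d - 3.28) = -2.28*d^4 + 1.12*d^3 + 5.32*d^2 - 10.54*d - 8.38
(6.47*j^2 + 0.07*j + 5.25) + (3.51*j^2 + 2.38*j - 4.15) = 9.98*j^2 + 2.45*j + 1.1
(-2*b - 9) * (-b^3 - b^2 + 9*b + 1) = 2*b^4 + 11*b^3 - 9*b^2 - 83*b - 9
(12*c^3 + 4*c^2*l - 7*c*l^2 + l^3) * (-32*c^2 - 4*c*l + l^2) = -384*c^5 - 176*c^4*l + 220*c^3*l^2 - 11*c*l^4 + l^5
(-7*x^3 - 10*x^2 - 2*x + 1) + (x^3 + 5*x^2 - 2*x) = -6*x^3 - 5*x^2 - 4*x + 1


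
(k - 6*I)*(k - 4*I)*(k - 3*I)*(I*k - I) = I*k^4 + 13*k^3 - I*k^3 - 13*k^2 - 54*I*k^2 - 72*k + 54*I*k + 72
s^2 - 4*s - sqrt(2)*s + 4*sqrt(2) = (s - 4)*(s - sqrt(2))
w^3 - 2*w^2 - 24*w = w*(w - 6)*(w + 4)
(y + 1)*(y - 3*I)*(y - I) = y^3 + y^2 - 4*I*y^2 - 3*y - 4*I*y - 3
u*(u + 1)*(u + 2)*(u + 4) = u^4 + 7*u^3 + 14*u^2 + 8*u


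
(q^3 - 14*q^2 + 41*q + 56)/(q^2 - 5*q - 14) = (q^2 - 7*q - 8)/(q + 2)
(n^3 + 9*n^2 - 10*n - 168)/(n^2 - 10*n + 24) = (n^2 + 13*n + 42)/(n - 6)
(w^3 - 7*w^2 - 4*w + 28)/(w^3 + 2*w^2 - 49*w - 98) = (w - 2)/(w + 7)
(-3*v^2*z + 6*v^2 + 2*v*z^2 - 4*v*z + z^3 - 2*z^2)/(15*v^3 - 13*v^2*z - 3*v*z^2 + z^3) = (z - 2)/(-5*v + z)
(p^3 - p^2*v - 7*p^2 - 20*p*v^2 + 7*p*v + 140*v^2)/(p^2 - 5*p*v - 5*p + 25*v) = (p^2 + 4*p*v - 7*p - 28*v)/(p - 5)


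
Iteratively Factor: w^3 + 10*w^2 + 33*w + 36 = (w + 4)*(w^2 + 6*w + 9) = (w + 3)*(w + 4)*(w + 3)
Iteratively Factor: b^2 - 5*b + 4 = (b - 1)*(b - 4)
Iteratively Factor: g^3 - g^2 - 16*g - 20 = (g + 2)*(g^2 - 3*g - 10) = (g + 2)^2*(g - 5)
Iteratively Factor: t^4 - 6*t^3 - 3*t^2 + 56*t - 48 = (t - 4)*(t^3 - 2*t^2 - 11*t + 12) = (t - 4)*(t + 3)*(t^2 - 5*t + 4) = (t - 4)^2*(t + 3)*(t - 1)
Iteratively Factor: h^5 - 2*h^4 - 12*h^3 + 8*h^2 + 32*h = (h)*(h^4 - 2*h^3 - 12*h^2 + 8*h + 32) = h*(h + 2)*(h^3 - 4*h^2 - 4*h + 16) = h*(h - 2)*(h + 2)*(h^2 - 2*h - 8) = h*(h - 4)*(h - 2)*(h + 2)*(h + 2)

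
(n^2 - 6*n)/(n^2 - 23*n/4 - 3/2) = 4*n/(4*n + 1)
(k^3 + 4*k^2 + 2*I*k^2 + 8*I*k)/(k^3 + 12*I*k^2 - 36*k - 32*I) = k*(k + 4)/(k^2 + 10*I*k - 16)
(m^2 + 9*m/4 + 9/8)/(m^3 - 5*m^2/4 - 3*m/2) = (m + 3/2)/(m*(m - 2))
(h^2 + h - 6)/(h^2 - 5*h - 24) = (h - 2)/(h - 8)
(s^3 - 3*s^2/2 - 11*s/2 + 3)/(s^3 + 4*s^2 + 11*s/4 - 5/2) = 2*(s - 3)/(2*s + 5)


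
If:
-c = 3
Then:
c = -3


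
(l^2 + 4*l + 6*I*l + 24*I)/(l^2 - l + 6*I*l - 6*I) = (l + 4)/(l - 1)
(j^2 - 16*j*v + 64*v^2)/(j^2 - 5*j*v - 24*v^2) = (j - 8*v)/(j + 3*v)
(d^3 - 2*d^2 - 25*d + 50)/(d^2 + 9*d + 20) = (d^2 - 7*d + 10)/(d + 4)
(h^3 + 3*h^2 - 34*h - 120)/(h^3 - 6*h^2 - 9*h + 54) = (h^2 + 9*h + 20)/(h^2 - 9)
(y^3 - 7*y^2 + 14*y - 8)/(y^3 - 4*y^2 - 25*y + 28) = (y^2 - 6*y + 8)/(y^2 - 3*y - 28)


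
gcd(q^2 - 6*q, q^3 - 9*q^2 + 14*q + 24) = q - 6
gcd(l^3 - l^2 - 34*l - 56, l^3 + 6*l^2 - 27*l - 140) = l + 4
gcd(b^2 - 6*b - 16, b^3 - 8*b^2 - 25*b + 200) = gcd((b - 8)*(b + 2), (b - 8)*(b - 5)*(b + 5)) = b - 8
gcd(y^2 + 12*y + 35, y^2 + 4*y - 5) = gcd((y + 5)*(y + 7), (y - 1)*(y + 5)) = y + 5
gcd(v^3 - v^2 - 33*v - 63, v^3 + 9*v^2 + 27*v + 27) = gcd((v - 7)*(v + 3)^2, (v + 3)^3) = v^2 + 6*v + 9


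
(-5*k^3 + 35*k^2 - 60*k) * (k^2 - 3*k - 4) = -5*k^5 + 50*k^4 - 145*k^3 + 40*k^2 + 240*k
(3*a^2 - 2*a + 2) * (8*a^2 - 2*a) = 24*a^4 - 22*a^3 + 20*a^2 - 4*a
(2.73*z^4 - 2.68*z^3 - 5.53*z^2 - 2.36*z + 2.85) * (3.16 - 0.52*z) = -1.4196*z^5 + 10.0204*z^4 - 5.5932*z^3 - 16.2476*z^2 - 8.9396*z + 9.006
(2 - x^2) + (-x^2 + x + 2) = -2*x^2 + x + 4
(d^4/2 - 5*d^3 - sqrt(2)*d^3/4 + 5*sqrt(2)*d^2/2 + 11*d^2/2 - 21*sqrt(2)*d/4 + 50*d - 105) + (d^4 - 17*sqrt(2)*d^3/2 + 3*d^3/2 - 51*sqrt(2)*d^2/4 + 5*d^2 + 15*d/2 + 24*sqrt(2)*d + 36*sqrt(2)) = 3*d^4/2 - 35*sqrt(2)*d^3/4 - 7*d^3/2 - 41*sqrt(2)*d^2/4 + 21*d^2/2 + 75*sqrt(2)*d/4 + 115*d/2 - 105 + 36*sqrt(2)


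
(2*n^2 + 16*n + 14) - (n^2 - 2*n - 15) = n^2 + 18*n + 29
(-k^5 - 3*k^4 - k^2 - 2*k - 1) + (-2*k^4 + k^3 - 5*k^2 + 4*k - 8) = -k^5 - 5*k^4 + k^3 - 6*k^2 + 2*k - 9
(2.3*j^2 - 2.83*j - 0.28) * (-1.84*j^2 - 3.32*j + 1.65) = -4.232*j^4 - 2.4288*j^3 + 13.7058*j^2 - 3.7399*j - 0.462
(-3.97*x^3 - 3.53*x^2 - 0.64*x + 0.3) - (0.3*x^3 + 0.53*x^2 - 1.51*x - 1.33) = -4.27*x^3 - 4.06*x^2 + 0.87*x + 1.63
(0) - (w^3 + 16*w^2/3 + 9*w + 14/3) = -w^3 - 16*w^2/3 - 9*w - 14/3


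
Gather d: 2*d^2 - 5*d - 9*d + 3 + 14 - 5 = 2*d^2 - 14*d + 12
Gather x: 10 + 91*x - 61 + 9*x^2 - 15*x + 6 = 9*x^2 + 76*x - 45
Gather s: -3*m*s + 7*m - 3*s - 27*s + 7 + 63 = 7*m + s*(-3*m - 30) + 70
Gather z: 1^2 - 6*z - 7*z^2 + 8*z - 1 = -7*z^2 + 2*z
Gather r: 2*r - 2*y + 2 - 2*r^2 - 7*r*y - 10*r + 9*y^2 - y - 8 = -2*r^2 + r*(-7*y - 8) + 9*y^2 - 3*y - 6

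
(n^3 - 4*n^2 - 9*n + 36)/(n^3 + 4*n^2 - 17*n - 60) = (n - 3)/(n + 5)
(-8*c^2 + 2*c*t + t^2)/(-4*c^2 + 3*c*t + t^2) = (-2*c + t)/(-c + t)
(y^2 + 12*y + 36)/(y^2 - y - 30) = (y^2 + 12*y + 36)/(y^2 - y - 30)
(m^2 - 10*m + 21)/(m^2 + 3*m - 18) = (m - 7)/(m + 6)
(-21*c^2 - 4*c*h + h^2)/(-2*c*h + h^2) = (21*c^2 + 4*c*h - h^2)/(h*(2*c - h))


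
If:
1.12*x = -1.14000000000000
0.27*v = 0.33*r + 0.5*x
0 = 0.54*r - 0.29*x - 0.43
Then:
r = 0.25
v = -1.58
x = -1.02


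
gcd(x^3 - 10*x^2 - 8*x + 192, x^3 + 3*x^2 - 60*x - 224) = x^2 - 4*x - 32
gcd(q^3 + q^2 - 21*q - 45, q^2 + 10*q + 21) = q + 3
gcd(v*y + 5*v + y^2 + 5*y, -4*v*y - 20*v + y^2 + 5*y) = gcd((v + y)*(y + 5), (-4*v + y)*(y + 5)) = y + 5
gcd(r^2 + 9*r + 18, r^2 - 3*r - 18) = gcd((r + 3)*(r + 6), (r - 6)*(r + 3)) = r + 3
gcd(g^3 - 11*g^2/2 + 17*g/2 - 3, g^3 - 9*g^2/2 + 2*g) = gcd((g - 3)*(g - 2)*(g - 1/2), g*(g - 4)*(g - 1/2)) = g - 1/2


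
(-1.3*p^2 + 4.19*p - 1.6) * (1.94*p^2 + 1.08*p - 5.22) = -2.522*p^4 + 6.7246*p^3 + 8.2072*p^2 - 23.5998*p + 8.352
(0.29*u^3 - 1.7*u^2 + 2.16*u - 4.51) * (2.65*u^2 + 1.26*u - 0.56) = 0.7685*u^5 - 4.1396*u^4 + 3.4196*u^3 - 8.2779*u^2 - 6.8922*u + 2.5256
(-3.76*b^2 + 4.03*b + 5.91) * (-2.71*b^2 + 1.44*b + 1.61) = 10.1896*b^4 - 16.3357*b^3 - 16.2665*b^2 + 14.9987*b + 9.5151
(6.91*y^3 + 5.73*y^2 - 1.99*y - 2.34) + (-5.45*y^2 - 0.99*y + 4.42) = 6.91*y^3 + 0.28*y^2 - 2.98*y + 2.08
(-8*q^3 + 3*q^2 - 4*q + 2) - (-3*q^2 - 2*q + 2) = -8*q^3 + 6*q^2 - 2*q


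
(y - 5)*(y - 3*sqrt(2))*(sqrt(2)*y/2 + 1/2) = sqrt(2)*y^3/2 - 5*sqrt(2)*y^2/2 - 5*y^2/2 - 3*sqrt(2)*y/2 + 25*y/2 + 15*sqrt(2)/2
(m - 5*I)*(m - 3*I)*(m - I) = m^3 - 9*I*m^2 - 23*m + 15*I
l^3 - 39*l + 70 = (l - 5)*(l - 2)*(l + 7)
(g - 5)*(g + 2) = g^2 - 3*g - 10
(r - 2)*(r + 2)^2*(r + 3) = r^4 + 5*r^3 + 2*r^2 - 20*r - 24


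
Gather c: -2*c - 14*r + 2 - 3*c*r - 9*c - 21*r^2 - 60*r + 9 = c*(-3*r - 11) - 21*r^2 - 74*r + 11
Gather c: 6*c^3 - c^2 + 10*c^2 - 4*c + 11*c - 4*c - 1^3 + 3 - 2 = 6*c^3 + 9*c^2 + 3*c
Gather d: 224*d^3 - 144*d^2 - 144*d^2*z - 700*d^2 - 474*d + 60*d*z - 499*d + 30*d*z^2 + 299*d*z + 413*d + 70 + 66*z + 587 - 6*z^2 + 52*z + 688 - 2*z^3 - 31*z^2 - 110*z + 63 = 224*d^3 + d^2*(-144*z - 844) + d*(30*z^2 + 359*z - 560) - 2*z^3 - 37*z^2 + 8*z + 1408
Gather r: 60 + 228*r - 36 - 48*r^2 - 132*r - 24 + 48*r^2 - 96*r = 0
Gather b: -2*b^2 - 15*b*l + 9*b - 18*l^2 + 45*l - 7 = -2*b^2 + b*(9 - 15*l) - 18*l^2 + 45*l - 7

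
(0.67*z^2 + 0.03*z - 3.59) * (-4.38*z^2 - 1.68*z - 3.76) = -2.9346*z^4 - 1.257*z^3 + 13.1546*z^2 + 5.9184*z + 13.4984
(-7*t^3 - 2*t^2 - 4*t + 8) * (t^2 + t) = -7*t^5 - 9*t^4 - 6*t^3 + 4*t^2 + 8*t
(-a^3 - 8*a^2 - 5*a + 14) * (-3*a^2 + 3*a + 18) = 3*a^5 + 21*a^4 - 27*a^3 - 201*a^2 - 48*a + 252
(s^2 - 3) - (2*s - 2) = s^2 - 2*s - 1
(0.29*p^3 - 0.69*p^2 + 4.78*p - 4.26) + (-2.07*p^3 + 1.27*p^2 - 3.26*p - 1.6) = -1.78*p^3 + 0.58*p^2 + 1.52*p - 5.86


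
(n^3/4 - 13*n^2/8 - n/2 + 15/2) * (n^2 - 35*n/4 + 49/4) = n^5/4 - 61*n^4/16 + 537*n^3/32 - 257*n^2/32 - 287*n/4 + 735/8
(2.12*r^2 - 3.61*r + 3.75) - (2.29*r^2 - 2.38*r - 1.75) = -0.17*r^2 - 1.23*r + 5.5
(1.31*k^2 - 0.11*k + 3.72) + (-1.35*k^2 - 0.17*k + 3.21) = -0.04*k^2 - 0.28*k + 6.93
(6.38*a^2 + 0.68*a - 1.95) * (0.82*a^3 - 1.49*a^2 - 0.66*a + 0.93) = 5.2316*a^5 - 8.9486*a^4 - 6.823*a^3 + 8.3901*a^2 + 1.9194*a - 1.8135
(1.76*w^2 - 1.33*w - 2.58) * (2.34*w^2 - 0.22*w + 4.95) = 4.1184*w^4 - 3.4994*w^3 + 2.9674*w^2 - 6.0159*w - 12.771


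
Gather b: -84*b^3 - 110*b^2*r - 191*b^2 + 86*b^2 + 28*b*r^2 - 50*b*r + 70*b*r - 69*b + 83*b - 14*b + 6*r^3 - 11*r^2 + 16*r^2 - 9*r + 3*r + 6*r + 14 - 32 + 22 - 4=-84*b^3 + b^2*(-110*r - 105) + b*(28*r^2 + 20*r) + 6*r^3 + 5*r^2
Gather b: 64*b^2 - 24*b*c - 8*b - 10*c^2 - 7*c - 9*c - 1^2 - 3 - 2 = 64*b^2 + b*(-24*c - 8) - 10*c^2 - 16*c - 6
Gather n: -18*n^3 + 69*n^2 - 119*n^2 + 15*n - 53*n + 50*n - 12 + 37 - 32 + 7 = -18*n^3 - 50*n^2 + 12*n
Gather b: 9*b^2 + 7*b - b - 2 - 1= 9*b^2 + 6*b - 3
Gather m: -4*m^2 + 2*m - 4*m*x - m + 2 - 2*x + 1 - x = -4*m^2 + m*(1 - 4*x) - 3*x + 3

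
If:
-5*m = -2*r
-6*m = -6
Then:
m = 1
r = 5/2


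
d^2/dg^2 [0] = 0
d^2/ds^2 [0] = 0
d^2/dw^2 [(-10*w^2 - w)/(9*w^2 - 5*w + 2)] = 2*(-531*w^3 + 540*w^2 + 54*w - 50)/(729*w^6 - 1215*w^5 + 1161*w^4 - 665*w^3 + 258*w^2 - 60*w + 8)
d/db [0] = 0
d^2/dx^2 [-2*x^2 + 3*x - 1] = -4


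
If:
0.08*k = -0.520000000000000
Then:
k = -6.50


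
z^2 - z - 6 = (z - 3)*(z + 2)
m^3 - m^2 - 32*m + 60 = (m - 5)*(m - 2)*(m + 6)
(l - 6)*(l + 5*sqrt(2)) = l^2 - 6*l + 5*sqrt(2)*l - 30*sqrt(2)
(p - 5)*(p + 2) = p^2 - 3*p - 10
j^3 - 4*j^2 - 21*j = j*(j - 7)*(j + 3)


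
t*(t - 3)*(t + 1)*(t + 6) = t^4 + 4*t^3 - 15*t^2 - 18*t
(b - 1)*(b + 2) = b^2 + b - 2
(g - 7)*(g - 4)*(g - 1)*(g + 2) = g^4 - 10*g^3 + 15*g^2 + 50*g - 56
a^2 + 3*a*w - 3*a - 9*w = (a - 3)*(a + 3*w)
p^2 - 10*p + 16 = (p - 8)*(p - 2)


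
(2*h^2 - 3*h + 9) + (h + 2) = 2*h^2 - 2*h + 11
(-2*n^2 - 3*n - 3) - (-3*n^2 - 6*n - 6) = n^2 + 3*n + 3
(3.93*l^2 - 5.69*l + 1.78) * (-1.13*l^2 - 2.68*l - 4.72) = -4.4409*l^4 - 4.1027*l^3 - 5.31179999999999*l^2 + 22.0864*l - 8.4016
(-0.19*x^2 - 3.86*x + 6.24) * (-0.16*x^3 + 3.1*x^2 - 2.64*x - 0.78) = 0.0304*x^5 + 0.0286*x^4 - 12.4628*x^3 + 29.6826*x^2 - 13.4628*x - 4.8672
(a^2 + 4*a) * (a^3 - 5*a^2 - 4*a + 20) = a^5 - a^4 - 24*a^3 + 4*a^2 + 80*a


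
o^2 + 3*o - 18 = (o - 3)*(o + 6)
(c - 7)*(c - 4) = c^2 - 11*c + 28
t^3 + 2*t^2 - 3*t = t*(t - 1)*(t + 3)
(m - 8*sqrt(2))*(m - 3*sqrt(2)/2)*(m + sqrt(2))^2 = m^4 - 15*sqrt(2)*m^3/2 - 12*m^2 + 29*sqrt(2)*m + 48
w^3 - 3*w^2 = w^2*(w - 3)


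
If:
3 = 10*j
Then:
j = 3/10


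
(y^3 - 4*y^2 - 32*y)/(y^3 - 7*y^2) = (y^2 - 4*y - 32)/(y*(y - 7))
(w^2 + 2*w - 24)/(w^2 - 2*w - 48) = (w - 4)/(w - 8)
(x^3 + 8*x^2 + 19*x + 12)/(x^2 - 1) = (x^2 + 7*x + 12)/(x - 1)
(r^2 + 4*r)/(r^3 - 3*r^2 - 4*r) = (r + 4)/(r^2 - 3*r - 4)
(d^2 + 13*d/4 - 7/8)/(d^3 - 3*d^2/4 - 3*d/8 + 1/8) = (2*d + 7)/(2*d^2 - d - 1)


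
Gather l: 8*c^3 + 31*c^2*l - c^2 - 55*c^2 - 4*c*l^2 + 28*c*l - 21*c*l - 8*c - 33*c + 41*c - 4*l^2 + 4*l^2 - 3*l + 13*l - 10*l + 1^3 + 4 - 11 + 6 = 8*c^3 - 56*c^2 - 4*c*l^2 + l*(31*c^2 + 7*c)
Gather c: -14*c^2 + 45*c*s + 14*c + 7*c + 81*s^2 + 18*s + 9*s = -14*c^2 + c*(45*s + 21) + 81*s^2 + 27*s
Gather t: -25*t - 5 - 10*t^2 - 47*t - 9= -10*t^2 - 72*t - 14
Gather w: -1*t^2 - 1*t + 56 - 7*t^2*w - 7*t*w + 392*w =-t^2 - t + w*(-7*t^2 - 7*t + 392) + 56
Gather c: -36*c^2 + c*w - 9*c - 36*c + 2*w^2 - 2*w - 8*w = -36*c^2 + c*(w - 45) + 2*w^2 - 10*w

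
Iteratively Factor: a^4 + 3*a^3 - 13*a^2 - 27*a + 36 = (a + 3)*(a^3 - 13*a + 12) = (a + 3)*(a + 4)*(a^2 - 4*a + 3) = (a - 1)*(a + 3)*(a + 4)*(a - 3)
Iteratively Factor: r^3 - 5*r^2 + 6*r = (r)*(r^2 - 5*r + 6) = r*(r - 3)*(r - 2)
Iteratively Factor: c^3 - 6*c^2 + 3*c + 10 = (c + 1)*(c^2 - 7*c + 10) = (c - 5)*(c + 1)*(c - 2)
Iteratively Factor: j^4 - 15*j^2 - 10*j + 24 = (j + 3)*(j^3 - 3*j^2 - 6*j + 8) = (j - 1)*(j + 3)*(j^2 - 2*j - 8) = (j - 4)*(j - 1)*(j + 3)*(j + 2)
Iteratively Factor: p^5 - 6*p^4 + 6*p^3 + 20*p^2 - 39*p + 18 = (p - 1)*(p^4 - 5*p^3 + p^2 + 21*p - 18) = (p - 1)*(p + 2)*(p^3 - 7*p^2 + 15*p - 9) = (p - 3)*(p - 1)*(p + 2)*(p^2 - 4*p + 3) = (p - 3)*(p - 1)^2*(p + 2)*(p - 3)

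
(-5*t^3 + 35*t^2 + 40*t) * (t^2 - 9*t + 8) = -5*t^5 + 80*t^4 - 315*t^3 - 80*t^2 + 320*t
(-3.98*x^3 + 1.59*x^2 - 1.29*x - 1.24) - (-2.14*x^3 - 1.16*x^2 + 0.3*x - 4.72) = -1.84*x^3 + 2.75*x^2 - 1.59*x + 3.48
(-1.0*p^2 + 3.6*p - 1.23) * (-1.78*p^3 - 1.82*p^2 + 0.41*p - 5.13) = 1.78*p^5 - 4.588*p^4 - 4.7726*p^3 + 8.8446*p^2 - 18.9723*p + 6.3099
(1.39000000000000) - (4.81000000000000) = -3.42000000000000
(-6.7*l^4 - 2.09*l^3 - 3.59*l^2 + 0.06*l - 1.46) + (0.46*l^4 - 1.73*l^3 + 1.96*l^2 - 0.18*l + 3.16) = -6.24*l^4 - 3.82*l^3 - 1.63*l^2 - 0.12*l + 1.7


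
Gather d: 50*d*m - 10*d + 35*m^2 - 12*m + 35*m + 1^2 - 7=d*(50*m - 10) + 35*m^2 + 23*m - 6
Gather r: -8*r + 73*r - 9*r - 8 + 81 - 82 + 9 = 56*r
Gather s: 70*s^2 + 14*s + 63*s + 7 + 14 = 70*s^2 + 77*s + 21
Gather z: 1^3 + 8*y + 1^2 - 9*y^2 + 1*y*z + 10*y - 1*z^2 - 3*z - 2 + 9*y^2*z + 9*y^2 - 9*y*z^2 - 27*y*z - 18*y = z^2*(-9*y - 1) + z*(9*y^2 - 26*y - 3)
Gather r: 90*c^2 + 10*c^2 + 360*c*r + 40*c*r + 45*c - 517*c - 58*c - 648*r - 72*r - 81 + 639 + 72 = 100*c^2 - 530*c + r*(400*c - 720) + 630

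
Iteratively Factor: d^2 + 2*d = (d + 2)*(d)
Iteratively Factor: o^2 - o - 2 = (o - 2)*(o + 1)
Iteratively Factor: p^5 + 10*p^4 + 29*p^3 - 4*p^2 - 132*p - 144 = (p + 3)*(p^4 + 7*p^3 + 8*p^2 - 28*p - 48) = (p + 3)^2*(p^3 + 4*p^2 - 4*p - 16) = (p - 2)*(p + 3)^2*(p^2 + 6*p + 8) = (p - 2)*(p + 2)*(p + 3)^2*(p + 4)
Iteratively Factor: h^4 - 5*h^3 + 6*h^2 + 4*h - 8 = (h - 2)*(h^3 - 3*h^2 + 4) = (h - 2)^2*(h^2 - h - 2) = (h - 2)^2*(h + 1)*(h - 2)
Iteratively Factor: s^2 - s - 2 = (s - 2)*(s + 1)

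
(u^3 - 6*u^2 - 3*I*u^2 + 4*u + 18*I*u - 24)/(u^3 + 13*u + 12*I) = (u - 6)/(u + 3*I)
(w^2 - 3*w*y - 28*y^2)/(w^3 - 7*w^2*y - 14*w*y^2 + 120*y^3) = (w - 7*y)/(w^2 - 11*w*y + 30*y^2)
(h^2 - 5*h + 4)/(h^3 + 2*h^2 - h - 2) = (h - 4)/(h^2 + 3*h + 2)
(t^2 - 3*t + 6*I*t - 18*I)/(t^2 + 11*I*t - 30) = (t - 3)/(t + 5*I)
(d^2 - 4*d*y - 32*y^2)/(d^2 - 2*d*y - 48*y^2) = (d + 4*y)/(d + 6*y)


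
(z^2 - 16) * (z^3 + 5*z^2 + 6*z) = z^5 + 5*z^4 - 10*z^3 - 80*z^2 - 96*z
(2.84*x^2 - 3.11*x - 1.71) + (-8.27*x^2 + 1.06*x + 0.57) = -5.43*x^2 - 2.05*x - 1.14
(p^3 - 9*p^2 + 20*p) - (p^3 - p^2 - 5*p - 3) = -8*p^2 + 25*p + 3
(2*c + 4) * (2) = 4*c + 8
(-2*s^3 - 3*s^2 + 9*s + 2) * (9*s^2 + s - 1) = -18*s^5 - 29*s^4 + 80*s^3 + 30*s^2 - 7*s - 2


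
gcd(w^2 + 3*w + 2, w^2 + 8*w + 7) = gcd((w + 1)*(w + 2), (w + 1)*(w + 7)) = w + 1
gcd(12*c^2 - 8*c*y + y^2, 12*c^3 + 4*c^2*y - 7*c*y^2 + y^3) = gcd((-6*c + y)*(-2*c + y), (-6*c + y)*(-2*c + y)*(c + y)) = 12*c^2 - 8*c*y + y^2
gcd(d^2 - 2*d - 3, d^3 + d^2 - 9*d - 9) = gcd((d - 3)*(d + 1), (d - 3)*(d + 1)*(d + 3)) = d^2 - 2*d - 3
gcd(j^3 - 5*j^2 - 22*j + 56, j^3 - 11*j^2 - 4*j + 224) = j^2 - 3*j - 28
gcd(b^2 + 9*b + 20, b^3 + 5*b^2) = b + 5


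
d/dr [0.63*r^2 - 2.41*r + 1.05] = 1.26*r - 2.41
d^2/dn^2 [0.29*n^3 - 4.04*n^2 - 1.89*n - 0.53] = 1.74*n - 8.08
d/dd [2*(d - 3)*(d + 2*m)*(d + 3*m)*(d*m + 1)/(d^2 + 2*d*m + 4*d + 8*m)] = 2*(2*d^3*m + 3*d^2*m^2 + 9*d^2*m + d^2 + 24*d*m^2 - 24*d*m + 8*d - 36*m^2 + 21*m - 12)/(d^2 + 8*d + 16)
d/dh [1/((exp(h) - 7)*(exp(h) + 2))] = (5 - 2*exp(h))*exp(h)/(exp(4*h) - 10*exp(3*h) - 3*exp(2*h) + 140*exp(h) + 196)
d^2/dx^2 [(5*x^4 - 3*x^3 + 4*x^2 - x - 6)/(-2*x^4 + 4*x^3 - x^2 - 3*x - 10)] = 2*(-28*x^9 - 18*x^8 + 282*x^7 + 941*x^6 - 1779*x^5 + 1905*x^4 - 2618*x^3 - 3288*x^2 + 1644*x - 436)/(8*x^12 - 48*x^11 + 108*x^10 - 76*x^9 + 30*x^8 - 312*x^7 + 583*x^6 + 21*x^5 - 63*x^4 - 993*x^3 + 570*x^2 + 900*x + 1000)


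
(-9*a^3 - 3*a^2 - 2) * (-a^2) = 9*a^5 + 3*a^4 + 2*a^2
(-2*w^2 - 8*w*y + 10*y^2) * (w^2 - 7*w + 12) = -2*w^4 - 8*w^3*y + 14*w^3 + 10*w^2*y^2 + 56*w^2*y - 24*w^2 - 70*w*y^2 - 96*w*y + 120*y^2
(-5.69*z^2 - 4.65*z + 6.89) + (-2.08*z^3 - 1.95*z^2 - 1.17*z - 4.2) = -2.08*z^3 - 7.64*z^2 - 5.82*z + 2.69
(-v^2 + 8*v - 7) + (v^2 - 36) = 8*v - 43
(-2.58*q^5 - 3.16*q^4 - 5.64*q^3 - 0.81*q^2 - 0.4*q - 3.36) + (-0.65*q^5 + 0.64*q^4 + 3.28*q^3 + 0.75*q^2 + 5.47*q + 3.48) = -3.23*q^5 - 2.52*q^4 - 2.36*q^3 - 0.0600000000000001*q^2 + 5.07*q + 0.12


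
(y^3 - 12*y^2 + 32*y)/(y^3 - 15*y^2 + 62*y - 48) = y*(y - 4)/(y^2 - 7*y + 6)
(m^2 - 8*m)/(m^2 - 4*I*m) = (m - 8)/(m - 4*I)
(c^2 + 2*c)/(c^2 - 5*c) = (c + 2)/(c - 5)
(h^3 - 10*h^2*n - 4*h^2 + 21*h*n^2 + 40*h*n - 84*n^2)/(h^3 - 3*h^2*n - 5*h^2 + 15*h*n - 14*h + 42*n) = (h^2 - 7*h*n - 4*h + 28*n)/(h^2 - 5*h - 14)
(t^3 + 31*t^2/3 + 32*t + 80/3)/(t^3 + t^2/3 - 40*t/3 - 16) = (t^2 + 9*t + 20)/(t^2 - t - 12)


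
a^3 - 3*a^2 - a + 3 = (a - 3)*(a - 1)*(a + 1)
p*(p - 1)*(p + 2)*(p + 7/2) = p^4 + 9*p^3/2 + 3*p^2/2 - 7*p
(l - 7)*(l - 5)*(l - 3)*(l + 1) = l^4 - 14*l^3 + 56*l^2 - 34*l - 105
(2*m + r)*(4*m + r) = 8*m^2 + 6*m*r + r^2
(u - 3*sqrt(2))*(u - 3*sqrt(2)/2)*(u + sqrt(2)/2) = u^3 - 4*sqrt(2)*u^2 + 9*u/2 + 9*sqrt(2)/2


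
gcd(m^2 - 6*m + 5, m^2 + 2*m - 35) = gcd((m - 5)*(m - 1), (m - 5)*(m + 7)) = m - 5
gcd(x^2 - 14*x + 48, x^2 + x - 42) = x - 6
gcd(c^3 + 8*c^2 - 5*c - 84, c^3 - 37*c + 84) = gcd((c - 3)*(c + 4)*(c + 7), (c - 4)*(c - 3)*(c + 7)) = c^2 + 4*c - 21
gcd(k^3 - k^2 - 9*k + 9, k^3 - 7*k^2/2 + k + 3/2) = k^2 - 4*k + 3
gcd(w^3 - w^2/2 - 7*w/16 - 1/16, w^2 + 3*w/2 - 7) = 1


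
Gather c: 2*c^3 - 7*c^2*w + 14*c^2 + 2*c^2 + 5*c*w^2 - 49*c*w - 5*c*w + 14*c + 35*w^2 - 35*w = 2*c^3 + c^2*(16 - 7*w) + c*(5*w^2 - 54*w + 14) + 35*w^2 - 35*w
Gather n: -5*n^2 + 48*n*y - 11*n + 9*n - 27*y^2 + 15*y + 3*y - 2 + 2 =-5*n^2 + n*(48*y - 2) - 27*y^2 + 18*y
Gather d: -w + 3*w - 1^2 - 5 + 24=2*w + 18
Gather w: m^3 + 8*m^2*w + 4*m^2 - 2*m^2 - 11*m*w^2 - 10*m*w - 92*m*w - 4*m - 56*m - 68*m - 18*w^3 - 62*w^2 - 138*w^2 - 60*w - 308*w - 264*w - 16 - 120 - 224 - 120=m^3 + 2*m^2 - 128*m - 18*w^3 + w^2*(-11*m - 200) + w*(8*m^2 - 102*m - 632) - 480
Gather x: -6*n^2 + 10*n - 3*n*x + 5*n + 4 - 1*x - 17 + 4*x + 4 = -6*n^2 + 15*n + x*(3 - 3*n) - 9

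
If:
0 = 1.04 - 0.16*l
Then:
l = 6.50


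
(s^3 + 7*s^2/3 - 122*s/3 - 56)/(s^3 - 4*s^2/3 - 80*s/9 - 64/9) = 3*(s^2 + s - 42)/(3*s^2 - 8*s - 16)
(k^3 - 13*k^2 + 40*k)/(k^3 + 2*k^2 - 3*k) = (k^2 - 13*k + 40)/(k^2 + 2*k - 3)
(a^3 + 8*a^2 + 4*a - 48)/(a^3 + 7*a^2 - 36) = (a + 4)/(a + 3)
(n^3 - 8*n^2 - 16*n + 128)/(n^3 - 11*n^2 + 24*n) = (n^2 - 16)/(n*(n - 3))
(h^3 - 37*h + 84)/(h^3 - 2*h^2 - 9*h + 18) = (h^2 + 3*h - 28)/(h^2 + h - 6)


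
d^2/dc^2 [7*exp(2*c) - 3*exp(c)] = (28*exp(c) - 3)*exp(c)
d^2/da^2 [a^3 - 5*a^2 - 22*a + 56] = 6*a - 10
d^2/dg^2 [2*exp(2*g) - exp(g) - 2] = (8*exp(g) - 1)*exp(g)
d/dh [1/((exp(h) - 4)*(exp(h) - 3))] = (7 - 2*exp(h))*exp(h)/(exp(4*h) - 14*exp(3*h) + 73*exp(2*h) - 168*exp(h) + 144)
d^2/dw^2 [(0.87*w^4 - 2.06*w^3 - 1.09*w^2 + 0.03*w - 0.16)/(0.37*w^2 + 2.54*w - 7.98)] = (0.238206*w^6 + 4.905756*w^5 + 18.26478*w^4 - 318.83559*w^3 + 895.90926*w^2 - 787.460484*w - 140.616464)/(0.050653*w^6 + 1.043178*w^5 + 3.88389*w^4 - 28.61056*w^3 - 83.76606*w^2 + 485.244648*w - 508.169592)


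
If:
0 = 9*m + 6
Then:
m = -2/3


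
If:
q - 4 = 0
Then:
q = 4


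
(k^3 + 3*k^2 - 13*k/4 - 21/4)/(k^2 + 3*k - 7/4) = (2*k^2 - k - 3)/(2*k - 1)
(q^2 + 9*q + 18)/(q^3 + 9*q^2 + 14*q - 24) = (q + 3)/(q^2 + 3*q - 4)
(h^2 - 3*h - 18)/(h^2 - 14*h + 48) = (h + 3)/(h - 8)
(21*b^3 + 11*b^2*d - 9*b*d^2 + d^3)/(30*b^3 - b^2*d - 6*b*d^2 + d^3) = (7*b^2 + 6*b*d - d^2)/(10*b^2 + 3*b*d - d^2)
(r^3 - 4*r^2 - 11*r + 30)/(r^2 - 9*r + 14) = (r^2 - 2*r - 15)/(r - 7)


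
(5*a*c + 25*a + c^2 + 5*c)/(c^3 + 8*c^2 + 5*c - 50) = (5*a + c)/(c^2 + 3*c - 10)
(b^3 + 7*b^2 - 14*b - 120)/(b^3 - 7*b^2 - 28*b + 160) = (b + 6)/(b - 8)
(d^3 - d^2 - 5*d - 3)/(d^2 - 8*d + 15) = (d^2 + 2*d + 1)/(d - 5)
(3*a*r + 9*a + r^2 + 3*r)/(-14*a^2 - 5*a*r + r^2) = (3*a*r + 9*a + r^2 + 3*r)/(-14*a^2 - 5*a*r + r^2)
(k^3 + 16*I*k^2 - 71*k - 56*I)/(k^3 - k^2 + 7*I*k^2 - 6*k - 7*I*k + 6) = (k^2 + 15*I*k - 56)/(k^2 + k*(-1 + 6*I) - 6*I)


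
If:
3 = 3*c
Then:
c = 1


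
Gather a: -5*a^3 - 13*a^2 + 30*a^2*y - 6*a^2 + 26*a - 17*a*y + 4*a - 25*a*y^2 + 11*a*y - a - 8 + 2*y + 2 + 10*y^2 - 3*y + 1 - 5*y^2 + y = -5*a^3 + a^2*(30*y - 19) + a*(-25*y^2 - 6*y + 29) + 5*y^2 - 5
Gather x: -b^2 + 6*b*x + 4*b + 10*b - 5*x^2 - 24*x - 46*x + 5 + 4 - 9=-b^2 + 14*b - 5*x^2 + x*(6*b - 70)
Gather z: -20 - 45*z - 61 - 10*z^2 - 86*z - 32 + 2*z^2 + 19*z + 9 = -8*z^2 - 112*z - 104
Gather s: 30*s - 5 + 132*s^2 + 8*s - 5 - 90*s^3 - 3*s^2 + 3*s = -90*s^3 + 129*s^2 + 41*s - 10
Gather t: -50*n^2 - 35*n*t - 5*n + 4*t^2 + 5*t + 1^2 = -50*n^2 - 5*n + 4*t^2 + t*(5 - 35*n) + 1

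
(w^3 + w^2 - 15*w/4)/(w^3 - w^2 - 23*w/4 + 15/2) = w/(w - 2)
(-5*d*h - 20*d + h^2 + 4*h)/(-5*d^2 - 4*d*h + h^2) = (h + 4)/(d + h)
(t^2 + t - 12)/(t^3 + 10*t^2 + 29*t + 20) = (t - 3)/(t^2 + 6*t + 5)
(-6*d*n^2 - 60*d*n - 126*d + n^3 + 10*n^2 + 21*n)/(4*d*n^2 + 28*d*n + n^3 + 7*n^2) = (-6*d*n - 18*d + n^2 + 3*n)/(n*(4*d + n))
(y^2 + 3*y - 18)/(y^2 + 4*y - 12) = (y - 3)/(y - 2)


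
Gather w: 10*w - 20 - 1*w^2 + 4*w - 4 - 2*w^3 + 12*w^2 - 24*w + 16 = -2*w^3 + 11*w^2 - 10*w - 8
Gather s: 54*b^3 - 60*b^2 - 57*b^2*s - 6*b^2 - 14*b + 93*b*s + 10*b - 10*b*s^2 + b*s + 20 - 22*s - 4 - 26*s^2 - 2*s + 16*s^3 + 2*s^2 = 54*b^3 - 66*b^2 - 4*b + 16*s^3 + s^2*(-10*b - 24) + s*(-57*b^2 + 94*b - 24) + 16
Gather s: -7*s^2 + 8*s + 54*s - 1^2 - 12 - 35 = -7*s^2 + 62*s - 48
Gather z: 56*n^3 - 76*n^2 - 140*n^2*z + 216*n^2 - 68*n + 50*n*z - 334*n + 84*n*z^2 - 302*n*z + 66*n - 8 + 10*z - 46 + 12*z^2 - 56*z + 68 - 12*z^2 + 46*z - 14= 56*n^3 + 140*n^2 + 84*n*z^2 - 336*n + z*(-140*n^2 - 252*n)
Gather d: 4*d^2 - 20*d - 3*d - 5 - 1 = 4*d^2 - 23*d - 6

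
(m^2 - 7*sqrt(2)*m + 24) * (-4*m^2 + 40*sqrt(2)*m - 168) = -4*m^4 + 68*sqrt(2)*m^3 - 824*m^2 + 2136*sqrt(2)*m - 4032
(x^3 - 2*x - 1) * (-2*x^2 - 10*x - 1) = -2*x^5 - 10*x^4 + 3*x^3 + 22*x^2 + 12*x + 1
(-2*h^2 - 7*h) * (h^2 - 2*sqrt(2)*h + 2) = -2*h^4 - 7*h^3 + 4*sqrt(2)*h^3 - 4*h^2 + 14*sqrt(2)*h^2 - 14*h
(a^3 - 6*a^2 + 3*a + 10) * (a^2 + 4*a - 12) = a^5 - 2*a^4 - 33*a^3 + 94*a^2 + 4*a - 120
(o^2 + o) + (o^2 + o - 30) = 2*o^2 + 2*o - 30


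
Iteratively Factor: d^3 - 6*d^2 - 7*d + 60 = (d + 3)*(d^2 - 9*d + 20) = (d - 4)*(d + 3)*(d - 5)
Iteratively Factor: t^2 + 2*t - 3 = (t + 3)*(t - 1)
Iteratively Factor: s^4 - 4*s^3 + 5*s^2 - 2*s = (s - 2)*(s^3 - 2*s^2 + s) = (s - 2)*(s - 1)*(s^2 - s) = (s - 2)*(s - 1)^2*(s)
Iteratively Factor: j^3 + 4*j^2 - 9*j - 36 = (j + 4)*(j^2 - 9) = (j + 3)*(j + 4)*(j - 3)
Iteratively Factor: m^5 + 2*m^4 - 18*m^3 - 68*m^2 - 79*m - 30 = (m + 1)*(m^4 + m^3 - 19*m^2 - 49*m - 30) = (m - 5)*(m + 1)*(m^3 + 6*m^2 + 11*m + 6) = (m - 5)*(m + 1)*(m + 3)*(m^2 + 3*m + 2) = (m - 5)*(m + 1)*(m + 2)*(m + 3)*(m + 1)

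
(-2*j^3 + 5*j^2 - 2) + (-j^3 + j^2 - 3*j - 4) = -3*j^3 + 6*j^2 - 3*j - 6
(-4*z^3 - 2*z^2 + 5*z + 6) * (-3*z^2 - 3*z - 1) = 12*z^5 + 18*z^4 - 5*z^3 - 31*z^2 - 23*z - 6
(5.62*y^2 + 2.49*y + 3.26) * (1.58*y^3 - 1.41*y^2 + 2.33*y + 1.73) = 8.8796*y^5 - 3.99*y^4 + 14.7345*y^3 + 10.9277*y^2 + 11.9035*y + 5.6398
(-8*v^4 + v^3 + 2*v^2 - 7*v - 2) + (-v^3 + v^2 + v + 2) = -8*v^4 + 3*v^2 - 6*v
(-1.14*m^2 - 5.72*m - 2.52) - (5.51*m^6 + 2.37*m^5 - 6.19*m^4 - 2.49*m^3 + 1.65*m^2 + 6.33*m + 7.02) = -5.51*m^6 - 2.37*m^5 + 6.19*m^4 + 2.49*m^3 - 2.79*m^2 - 12.05*m - 9.54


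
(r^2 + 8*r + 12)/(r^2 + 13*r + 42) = (r + 2)/(r + 7)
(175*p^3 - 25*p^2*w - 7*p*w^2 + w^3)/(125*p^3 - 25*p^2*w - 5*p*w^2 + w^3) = (7*p - w)/(5*p - w)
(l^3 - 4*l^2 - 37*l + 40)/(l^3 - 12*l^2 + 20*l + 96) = (l^2 + 4*l - 5)/(l^2 - 4*l - 12)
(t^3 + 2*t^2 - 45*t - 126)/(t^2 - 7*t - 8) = (-t^3 - 2*t^2 + 45*t + 126)/(-t^2 + 7*t + 8)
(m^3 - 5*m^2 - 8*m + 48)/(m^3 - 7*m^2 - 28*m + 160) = (m^2 - m - 12)/(m^2 - 3*m - 40)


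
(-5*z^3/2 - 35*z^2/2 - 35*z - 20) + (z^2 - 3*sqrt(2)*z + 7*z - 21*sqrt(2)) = -5*z^3/2 - 33*z^2/2 - 28*z - 3*sqrt(2)*z - 21*sqrt(2) - 20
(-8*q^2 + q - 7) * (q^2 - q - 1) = -8*q^4 + 9*q^3 + 6*q + 7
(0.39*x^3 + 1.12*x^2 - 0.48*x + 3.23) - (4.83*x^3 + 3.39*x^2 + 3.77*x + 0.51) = -4.44*x^3 - 2.27*x^2 - 4.25*x + 2.72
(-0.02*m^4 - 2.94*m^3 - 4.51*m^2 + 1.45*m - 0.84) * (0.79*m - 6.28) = -0.0158*m^5 - 2.197*m^4 + 14.9003*m^3 + 29.4683*m^2 - 9.7696*m + 5.2752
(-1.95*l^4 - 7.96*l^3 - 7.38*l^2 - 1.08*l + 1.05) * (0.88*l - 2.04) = -1.716*l^5 - 3.0268*l^4 + 9.744*l^3 + 14.1048*l^2 + 3.1272*l - 2.142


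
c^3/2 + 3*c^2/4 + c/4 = c*(c/2 + 1/2)*(c + 1/2)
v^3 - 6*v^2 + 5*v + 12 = (v - 4)*(v - 3)*(v + 1)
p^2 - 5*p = p*(p - 5)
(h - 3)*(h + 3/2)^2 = h^3 - 27*h/4 - 27/4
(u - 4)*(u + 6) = u^2 + 2*u - 24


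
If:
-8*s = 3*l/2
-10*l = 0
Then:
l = 0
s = 0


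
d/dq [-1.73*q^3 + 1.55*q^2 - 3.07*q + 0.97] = -5.19*q^2 + 3.1*q - 3.07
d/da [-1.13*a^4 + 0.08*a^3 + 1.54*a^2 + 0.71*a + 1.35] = -4.52*a^3 + 0.24*a^2 + 3.08*a + 0.71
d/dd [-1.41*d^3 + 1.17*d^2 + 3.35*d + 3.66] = -4.23*d^2 + 2.34*d + 3.35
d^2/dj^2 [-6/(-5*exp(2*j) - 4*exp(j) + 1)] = 24*(-(5*exp(j) + 1)*(5*exp(2*j) + 4*exp(j) - 1) + 2*(5*exp(j) + 2)^2*exp(j))*exp(j)/(5*exp(2*j) + 4*exp(j) - 1)^3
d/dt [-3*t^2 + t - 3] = 1 - 6*t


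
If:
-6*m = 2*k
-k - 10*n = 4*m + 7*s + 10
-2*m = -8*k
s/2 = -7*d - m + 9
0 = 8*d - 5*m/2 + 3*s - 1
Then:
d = 53/34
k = 0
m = 0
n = 57/34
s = -65/17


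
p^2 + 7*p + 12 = (p + 3)*(p + 4)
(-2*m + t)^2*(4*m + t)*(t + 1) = 16*m^3*t + 16*m^3 - 12*m^2*t^2 - 12*m^2*t + t^4 + t^3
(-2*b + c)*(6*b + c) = -12*b^2 + 4*b*c + c^2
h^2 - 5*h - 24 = (h - 8)*(h + 3)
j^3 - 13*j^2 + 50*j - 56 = (j - 7)*(j - 4)*(j - 2)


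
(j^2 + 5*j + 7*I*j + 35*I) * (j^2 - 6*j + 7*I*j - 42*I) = j^4 - j^3 + 14*I*j^3 - 79*j^2 - 14*I*j^2 + 49*j - 420*I*j + 1470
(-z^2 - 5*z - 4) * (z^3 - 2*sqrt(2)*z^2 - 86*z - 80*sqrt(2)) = -z^5 - 5*z^4 + 2*sqrt(2)*z^4 + 10*sqrt(2)*z^3 + 82*z^3 + 88*sqrt(2)*z^2 + 430*z^2 + 344*z + 400*sqrt(2)*z + 320*sqrt(2)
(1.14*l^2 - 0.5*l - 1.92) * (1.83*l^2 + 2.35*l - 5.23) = 2.0862*l^4 + 1.764*l^3 - 10.6508*l^2 - 1.897*l + 10.0416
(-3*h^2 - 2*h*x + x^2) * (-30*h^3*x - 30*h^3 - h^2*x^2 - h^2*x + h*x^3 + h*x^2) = 90*h^5*x + 90*h^5 + 63*h^4*x^2 + 63*h^4*x - 31*h^3*x^3 - 31*h^3*x^2 - 3*h^2*x^4 - 3*h^2*x^3 + h*x^5 + h*x^4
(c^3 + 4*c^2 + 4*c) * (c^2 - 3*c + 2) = c^5 + c^4 - 6*c^3 - 4*c^2 + 8*c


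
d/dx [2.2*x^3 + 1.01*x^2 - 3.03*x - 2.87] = 6.6*x^2 + 2.02*x - 3.03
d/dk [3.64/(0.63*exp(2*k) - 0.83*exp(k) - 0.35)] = (3.0212 - 4.5864*exp(k))*exp(k)/(-0.63*exp(2*k) + 0.83*exp(k) + 0.35)^2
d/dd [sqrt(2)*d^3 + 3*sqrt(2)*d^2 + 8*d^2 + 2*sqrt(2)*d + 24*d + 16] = 3*sqrt(2)*d^2 + 6*sqrt(2)*d + 16*d + 2*sqrt(2) + 24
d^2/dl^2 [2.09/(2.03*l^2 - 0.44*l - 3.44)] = (17.225362*l^2 - 3.733576*l - 2.09*(4.06*l - 0.44)*(8.12*l - 0.88) - 29.189776)/(-2.03*l^2 + 0.44*l + 3.44)^3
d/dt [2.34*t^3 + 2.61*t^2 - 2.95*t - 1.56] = 7.02*t^2 + 5.22*t - 2.95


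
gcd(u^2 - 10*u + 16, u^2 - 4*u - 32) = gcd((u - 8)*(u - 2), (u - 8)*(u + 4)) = u - 8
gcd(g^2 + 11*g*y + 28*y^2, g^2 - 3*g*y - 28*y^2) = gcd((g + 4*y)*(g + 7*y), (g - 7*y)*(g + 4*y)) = g + 4*y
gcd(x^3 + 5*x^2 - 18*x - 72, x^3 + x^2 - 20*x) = x - 4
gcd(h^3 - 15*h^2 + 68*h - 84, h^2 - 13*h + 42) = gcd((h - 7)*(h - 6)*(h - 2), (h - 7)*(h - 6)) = h^2 - 13*h + 42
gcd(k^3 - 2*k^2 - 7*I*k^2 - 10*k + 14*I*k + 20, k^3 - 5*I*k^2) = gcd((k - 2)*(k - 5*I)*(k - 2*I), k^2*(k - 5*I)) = k - 5*I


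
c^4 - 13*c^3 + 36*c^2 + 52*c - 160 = (c - 8)*(c - 5)*(c - 2)*(c + 2)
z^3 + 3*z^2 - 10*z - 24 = (z - 3)*(z + 2)*(z + 4)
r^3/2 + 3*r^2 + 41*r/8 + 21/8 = (r/2 + 1/2)*(r + 3/2)*(r + 7/2)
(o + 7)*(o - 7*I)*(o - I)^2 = o^4 + 7*o^3 - 9*I*o^3 - 15*o^2 - 63*I*o^2 - 105*o + 7*I*o + 49*I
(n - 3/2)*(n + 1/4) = n^2 - 5*n/4 - 3/8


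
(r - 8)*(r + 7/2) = r^2 - 9*r/2 - 28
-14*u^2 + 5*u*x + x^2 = (-2*u + x)*(7*u + x)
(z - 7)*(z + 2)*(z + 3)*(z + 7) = z^4 + 5*z^3 - 43*z^2 - 245*z - 294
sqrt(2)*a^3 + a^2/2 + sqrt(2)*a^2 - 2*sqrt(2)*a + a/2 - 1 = (a - 1)*(a + 2)*(sqrt(2)*a + 1/2)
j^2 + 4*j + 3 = (j + 1)*(j + 3)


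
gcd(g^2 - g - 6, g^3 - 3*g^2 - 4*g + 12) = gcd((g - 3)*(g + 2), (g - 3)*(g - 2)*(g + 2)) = g^2 - g - 6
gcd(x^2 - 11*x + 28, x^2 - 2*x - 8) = x - 4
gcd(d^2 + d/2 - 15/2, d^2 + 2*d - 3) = d + 3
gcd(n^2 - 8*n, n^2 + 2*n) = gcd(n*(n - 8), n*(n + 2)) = n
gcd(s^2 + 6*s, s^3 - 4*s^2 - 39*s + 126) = s + 6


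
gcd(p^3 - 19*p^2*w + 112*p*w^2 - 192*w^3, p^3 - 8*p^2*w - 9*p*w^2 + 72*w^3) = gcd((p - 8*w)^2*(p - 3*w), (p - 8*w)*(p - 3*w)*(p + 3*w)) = p^2 - 11*p*w + 24*w^2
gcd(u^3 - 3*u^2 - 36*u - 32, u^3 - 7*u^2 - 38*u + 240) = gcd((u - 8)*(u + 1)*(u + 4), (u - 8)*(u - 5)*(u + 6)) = u - 8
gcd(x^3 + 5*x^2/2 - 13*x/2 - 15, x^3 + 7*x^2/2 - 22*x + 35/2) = x - 5/2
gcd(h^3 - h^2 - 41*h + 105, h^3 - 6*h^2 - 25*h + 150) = h - 5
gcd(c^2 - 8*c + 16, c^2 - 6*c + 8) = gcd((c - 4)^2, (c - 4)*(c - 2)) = c - 4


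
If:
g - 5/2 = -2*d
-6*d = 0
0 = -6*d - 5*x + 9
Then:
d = 0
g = 5/2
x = 9/5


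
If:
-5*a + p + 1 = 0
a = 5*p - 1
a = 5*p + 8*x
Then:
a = 1/4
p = 1/4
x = -1/8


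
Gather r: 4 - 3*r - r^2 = -r^2 - 3*r + 4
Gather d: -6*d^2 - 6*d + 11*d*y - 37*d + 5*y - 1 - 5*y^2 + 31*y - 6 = -6*d^2 + d*(11*y - 43) - 5*y^2 + 36*y - 7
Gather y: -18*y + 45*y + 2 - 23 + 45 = 27*y + 24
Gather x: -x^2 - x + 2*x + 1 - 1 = -x^2 + x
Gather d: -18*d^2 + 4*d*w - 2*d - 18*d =-18*d^2 + d*(4*w - 20)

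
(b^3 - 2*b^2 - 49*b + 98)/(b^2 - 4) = (b^2 - 49)/(b + 2)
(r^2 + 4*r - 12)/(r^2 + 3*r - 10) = (r + 6)/(r + 5)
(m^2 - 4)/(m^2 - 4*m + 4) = (m + 2)/(m - 2)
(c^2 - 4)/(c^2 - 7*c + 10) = (c + 2)/(c - 5)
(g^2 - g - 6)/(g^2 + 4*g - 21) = (g + 2)/(g + 7)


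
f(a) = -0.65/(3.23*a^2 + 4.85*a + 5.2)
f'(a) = -0.65*(-6.46*a - 4.85)/(3.23*a^2 + 4.85*a + 5.2)^2 = (4.199*a + 3.1525)/(3.23*a^2 + 4.85*a + 5.2)^2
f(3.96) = -0.01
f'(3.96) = 0.00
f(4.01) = -0.01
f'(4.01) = 0.00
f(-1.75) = -0.10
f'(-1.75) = -0.10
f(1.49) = -0.03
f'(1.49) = 0.02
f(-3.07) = -0.03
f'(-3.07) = -0.02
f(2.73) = -0.02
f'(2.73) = 0.01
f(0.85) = -0.06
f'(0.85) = 0.05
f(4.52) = -0.01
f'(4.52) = 0.00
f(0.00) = -0.12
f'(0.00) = 0.12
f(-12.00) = -0.00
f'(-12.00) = -0.00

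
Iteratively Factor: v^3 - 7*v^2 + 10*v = (v - 5)*(v^2 - 2*v) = v*(v - 5)*(v - 2)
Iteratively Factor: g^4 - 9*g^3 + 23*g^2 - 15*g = (g - 1)*(g^3 - 8*g^2 + 15*g) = g*(g - 1)*(g^2 - 8*g + 15) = g*(g - 5)*(g - 1)*(g - 3)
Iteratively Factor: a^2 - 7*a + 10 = (a - 5)*(a - 2)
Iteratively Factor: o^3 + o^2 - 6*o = (o + 3)*(o^2 - 2*o) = (o - 2)*(o + 3)*(o)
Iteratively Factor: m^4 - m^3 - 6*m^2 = (m)*(m^3 - m^2 - 6*m) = m*(m - 3)*(m^2 + 2*m) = m^2*(m - 3)*(m + 2)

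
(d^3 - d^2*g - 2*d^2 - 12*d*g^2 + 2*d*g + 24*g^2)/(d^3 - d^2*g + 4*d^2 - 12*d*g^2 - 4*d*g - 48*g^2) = (d - 2)/(d + 4)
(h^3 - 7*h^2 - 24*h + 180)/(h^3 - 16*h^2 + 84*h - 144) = (h + 5)/(h - 4)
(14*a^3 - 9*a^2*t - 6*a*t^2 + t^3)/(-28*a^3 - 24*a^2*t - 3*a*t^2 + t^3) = (-a + t)/(2*a + t)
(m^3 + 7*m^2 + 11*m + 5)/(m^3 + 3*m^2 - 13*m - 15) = (m + 1)/(m - 3)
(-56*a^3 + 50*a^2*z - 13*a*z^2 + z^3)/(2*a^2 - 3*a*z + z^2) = (28*a^2 - 11*a*z + z^2)/(-a + z)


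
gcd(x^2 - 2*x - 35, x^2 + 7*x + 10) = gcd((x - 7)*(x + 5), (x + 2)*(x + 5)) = x + 5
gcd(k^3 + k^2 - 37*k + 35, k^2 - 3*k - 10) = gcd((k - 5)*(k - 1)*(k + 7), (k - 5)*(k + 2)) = k - 5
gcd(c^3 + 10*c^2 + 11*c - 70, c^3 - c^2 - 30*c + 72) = 1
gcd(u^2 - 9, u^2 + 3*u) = u + 3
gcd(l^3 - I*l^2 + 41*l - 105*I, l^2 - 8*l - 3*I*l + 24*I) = l - 3*I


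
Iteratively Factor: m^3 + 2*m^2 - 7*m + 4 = (m + 4)*(m^2 - 2*m + 1) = (m - 1)*(m + 4)*(m - 1)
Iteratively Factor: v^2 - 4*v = (v)*(v - 4)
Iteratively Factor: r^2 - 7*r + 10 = (r - 5)*(r - 2)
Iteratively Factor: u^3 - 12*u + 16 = (u - 2)*(u^2 + 2*u - 8) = (u - 2)^2*(u + 4)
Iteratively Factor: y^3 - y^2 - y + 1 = (y + 1)*(y^2 - 2*y + 1) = (y - 1)*(y + 1)*(y - 1)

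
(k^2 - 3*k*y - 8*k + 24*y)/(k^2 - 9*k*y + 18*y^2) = (8 - k)/(-k + 6*y)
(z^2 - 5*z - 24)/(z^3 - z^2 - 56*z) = (z + 3)/(z*(z + 7))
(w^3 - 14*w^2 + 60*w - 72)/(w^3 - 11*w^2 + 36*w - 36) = (w - 6)/(w - 3)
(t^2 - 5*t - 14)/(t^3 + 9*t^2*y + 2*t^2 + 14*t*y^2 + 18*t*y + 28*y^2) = (t - 7)/(t^2 + 9*t*y + 14*y^2)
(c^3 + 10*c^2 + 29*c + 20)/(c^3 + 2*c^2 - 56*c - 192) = (c^2 + 6*c + 5)/(c^2 - 2*c - 48)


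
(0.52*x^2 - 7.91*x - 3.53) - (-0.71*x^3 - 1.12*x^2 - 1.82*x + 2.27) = 0.71*x^3 + 1.64*x^2 - 6.09*x - 5.8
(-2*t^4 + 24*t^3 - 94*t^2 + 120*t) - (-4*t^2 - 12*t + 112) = -2*t^4 + 24*t^3 - 90*t^2 + 132*t - 112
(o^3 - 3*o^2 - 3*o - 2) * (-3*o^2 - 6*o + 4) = -3*o^5 + 3*o^4 + 31*o^3 + 12*o^2 - 8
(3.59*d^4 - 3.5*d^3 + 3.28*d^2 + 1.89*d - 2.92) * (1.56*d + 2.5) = 5.6004*d^5 + 3.515*d^4 - 3.6332*d^3 + 11.1484*d^2 + 0.1698*d - 7.3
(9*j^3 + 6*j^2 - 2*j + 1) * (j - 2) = 9*j^4 - 12*j^3 - 14*j^2 + 5*j - 2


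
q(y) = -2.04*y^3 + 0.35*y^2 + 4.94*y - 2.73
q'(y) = -6.12*y^2 + 0.7*y + 4.94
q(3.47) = -66.61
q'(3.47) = -66.32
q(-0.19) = -3.64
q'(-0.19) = 4.59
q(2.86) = -33.46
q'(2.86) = -43.12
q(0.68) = 0.15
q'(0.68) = 2.59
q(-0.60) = -5.13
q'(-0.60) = 2.32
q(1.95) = -6.89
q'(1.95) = -16.97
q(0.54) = -0.28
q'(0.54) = 3.53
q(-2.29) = 12.29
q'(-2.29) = -28.76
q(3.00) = -39.84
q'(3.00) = -48.04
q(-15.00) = 6886.92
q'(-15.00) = -1382.56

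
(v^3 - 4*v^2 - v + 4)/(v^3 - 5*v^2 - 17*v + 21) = (v^2 - 3*v - 4)/(v^2 - 4*v - 21)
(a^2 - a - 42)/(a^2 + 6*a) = (a - 7)/a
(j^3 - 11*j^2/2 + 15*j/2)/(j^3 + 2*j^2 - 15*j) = (j - 5/2)/(j + 5)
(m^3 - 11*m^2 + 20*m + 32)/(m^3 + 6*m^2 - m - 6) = (m^2 - 12*m + 32)/(m^2 + 5*m - 6)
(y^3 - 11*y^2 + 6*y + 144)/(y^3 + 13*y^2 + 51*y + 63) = (y^2 - 14*y + 48)/(y^2 + 10*y + 21)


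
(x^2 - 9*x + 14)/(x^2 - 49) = (x - 2)/(x + 7)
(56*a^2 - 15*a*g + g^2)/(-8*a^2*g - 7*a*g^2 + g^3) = (-7*a + g)/(g*(a + g))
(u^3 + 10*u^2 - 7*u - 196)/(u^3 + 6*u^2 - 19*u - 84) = (u + 7)/(u + 3)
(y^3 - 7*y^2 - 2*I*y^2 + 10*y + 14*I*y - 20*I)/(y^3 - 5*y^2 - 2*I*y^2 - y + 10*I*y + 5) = (y^2 - 2*y*(1 + I) + 4*I)/(y^2 - 2*I*y - 1)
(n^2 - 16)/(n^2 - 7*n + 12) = (n + 4)/(n - 3)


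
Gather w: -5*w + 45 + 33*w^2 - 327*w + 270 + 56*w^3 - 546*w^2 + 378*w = 56*w^3 - 513*w^2 + 46*w + 315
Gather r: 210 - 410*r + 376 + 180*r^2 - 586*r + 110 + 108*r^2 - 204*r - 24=288*r^2 - 1200*r + 672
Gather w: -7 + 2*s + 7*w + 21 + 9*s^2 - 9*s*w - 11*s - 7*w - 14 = 9*s^2 - 9*s*w - 9*s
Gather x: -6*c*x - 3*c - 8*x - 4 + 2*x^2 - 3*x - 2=-3*c + 2*x^2 + x*(-6*c - 11) - 6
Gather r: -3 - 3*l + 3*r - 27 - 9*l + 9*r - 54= -12*l + 12*r - 84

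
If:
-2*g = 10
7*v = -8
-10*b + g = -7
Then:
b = 1/5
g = -5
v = -8/7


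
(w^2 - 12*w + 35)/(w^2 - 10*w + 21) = (w - 5)/(w - 3)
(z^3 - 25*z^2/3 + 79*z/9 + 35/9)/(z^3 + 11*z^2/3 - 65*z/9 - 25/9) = (z - 7)/(z + 5)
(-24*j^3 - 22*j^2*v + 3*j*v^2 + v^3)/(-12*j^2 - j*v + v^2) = (6*j^2 + 7*j*v + v^2)/(3*j + v)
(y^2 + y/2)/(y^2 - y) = (y + 1/2)/(y - 1)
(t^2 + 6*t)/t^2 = (t + 6)/t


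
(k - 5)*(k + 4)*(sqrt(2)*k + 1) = sqrt(2)*k^3 - sqrt(2)*k^2 + k^2 - 20*sqrt(2)*k - k - 20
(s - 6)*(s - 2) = s^2 - 8*s + 12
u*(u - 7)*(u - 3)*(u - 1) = u^4 - 11*u^3 + 31*u^2 - 21*u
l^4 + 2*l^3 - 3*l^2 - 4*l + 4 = (l - 1)^2*(l + 2)^2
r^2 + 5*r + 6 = (r + 2)*(r + 3)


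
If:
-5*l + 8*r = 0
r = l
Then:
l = 0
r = 0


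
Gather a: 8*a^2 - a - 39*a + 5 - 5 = 8*a^2 - 40*a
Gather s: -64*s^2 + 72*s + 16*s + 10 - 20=-64*s^2 + 88*s - 10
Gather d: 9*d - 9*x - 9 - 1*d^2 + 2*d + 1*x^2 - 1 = -d^2 + 11*d + x^2 - 9*x - 10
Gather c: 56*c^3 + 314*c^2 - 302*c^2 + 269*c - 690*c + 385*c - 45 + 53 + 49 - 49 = 56*c^3 + 12*c^2 - 36*c + 8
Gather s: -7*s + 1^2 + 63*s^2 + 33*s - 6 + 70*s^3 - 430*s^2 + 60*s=70*s^3 - 367*s^2 + 86*s - 5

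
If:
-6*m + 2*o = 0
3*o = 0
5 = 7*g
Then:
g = 5/7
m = 0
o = 0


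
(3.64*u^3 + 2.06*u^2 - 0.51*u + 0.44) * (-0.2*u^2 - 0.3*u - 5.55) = -0.728*u^5 - 1.504*u^4 - 20.718*u^3 - 11.368*u^2 + 2.6985*u - 2.442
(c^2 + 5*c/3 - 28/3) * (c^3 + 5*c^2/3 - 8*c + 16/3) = c^5 + 10*c^4/3 - 131*c^3/9 - 212*c^2/9 + 752*c/9 - 448/9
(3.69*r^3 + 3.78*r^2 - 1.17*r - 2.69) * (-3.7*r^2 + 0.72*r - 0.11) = -13.653*r^5 - 11.3292*r^4 + 6.6447*r^3 + 8.6948*r^2 - 1.8081*r + 0.2959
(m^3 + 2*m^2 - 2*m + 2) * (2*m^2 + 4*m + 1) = 2*m^5 + 8*m^4 + 5*m^3 - 2*m^2 + 6*m + 2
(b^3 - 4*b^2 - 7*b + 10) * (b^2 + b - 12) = b^5 - 3*b^4 - 23*b^3 + 51*b^2 + 94*b - 120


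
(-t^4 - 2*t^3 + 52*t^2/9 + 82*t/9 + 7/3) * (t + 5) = -t^5 - 7*t^4 - 38*t^3/9 + 38*t^2 + 431*t/9 + 35/3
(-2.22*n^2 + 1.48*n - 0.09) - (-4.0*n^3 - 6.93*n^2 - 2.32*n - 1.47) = 4.0*n^3 + 4.71*n^2 + 3.8*n + 1.38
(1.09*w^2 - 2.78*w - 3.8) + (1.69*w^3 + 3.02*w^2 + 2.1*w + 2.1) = 1.69*w^3 + 4.11*w^2 - 0.68*w - 1.7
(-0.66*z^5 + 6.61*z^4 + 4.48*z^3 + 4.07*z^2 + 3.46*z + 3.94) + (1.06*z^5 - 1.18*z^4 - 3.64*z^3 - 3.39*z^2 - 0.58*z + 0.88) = 0.4*z^5 + 5.43*z^4 + 0.84*z^3 + 0.68*z^2 + 2.88*z + 4.82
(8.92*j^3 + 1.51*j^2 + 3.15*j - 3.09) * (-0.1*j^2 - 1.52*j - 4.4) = -0.892*j^5 - 13.7094*j^4 - 41.8582*j^3 - 11.123*j^2 - 9.1632*j + 13.596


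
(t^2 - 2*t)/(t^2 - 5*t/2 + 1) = 2*t/(2*t - 1)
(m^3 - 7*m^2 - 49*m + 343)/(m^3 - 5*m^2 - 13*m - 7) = (m^2 - 49)/(m^2 + 2*m + 1)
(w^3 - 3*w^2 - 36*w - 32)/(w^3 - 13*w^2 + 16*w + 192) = (w^2 + 5*w + 4)/(w^2 - 5*w - 24)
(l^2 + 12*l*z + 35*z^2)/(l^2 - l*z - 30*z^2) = (-l - 7*z)/(-l + 6*z)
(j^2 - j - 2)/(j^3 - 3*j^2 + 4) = 1/(j - 2)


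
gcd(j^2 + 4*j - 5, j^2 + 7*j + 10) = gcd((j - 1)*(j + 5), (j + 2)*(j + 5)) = j + 5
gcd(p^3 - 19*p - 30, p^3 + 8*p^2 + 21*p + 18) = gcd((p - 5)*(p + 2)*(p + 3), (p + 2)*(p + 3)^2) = p^2 + 5*p + 6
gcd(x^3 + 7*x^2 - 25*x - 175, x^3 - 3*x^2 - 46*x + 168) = x + 7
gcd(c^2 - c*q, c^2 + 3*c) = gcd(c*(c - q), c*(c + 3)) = c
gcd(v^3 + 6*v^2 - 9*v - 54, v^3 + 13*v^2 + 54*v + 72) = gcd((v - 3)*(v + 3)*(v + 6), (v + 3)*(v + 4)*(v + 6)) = v^2 + 9*v + 18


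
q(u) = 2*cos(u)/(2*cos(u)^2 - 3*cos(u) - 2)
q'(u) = 2*(4*sin(u)*cos(u) - 3*sin(u))*cos(u)/(2*cos(u)^2 - 3*cos(u) - 2)^2 - 2*sin(u)/(2*cos(u)^2 - 3*cos(u) - 2)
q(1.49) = -0.07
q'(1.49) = 0.81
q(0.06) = -0.67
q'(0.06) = 0.05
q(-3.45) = -0.71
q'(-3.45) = 0.32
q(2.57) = -0.87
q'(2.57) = 0.98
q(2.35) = -1.28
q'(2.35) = 3.54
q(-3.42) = -0.70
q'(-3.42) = 0.28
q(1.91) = 0.85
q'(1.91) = 6.88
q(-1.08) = -0.32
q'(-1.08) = -0.49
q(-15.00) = -1.06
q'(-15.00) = -2.00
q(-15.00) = -1.06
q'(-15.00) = -2.00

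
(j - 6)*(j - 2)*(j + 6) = j^3 - 2*j^2 - 36*j + 72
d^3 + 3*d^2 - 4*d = d*(d - 1)*(d + 4)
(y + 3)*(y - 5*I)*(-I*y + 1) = -I*y^3 - 4*y^2 - 3*I*y^2 - 12*y - 5*I*y - 15*I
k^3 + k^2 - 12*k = k*(k - 3)*(k + 4)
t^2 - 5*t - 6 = (t - 6)*(t + 1)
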